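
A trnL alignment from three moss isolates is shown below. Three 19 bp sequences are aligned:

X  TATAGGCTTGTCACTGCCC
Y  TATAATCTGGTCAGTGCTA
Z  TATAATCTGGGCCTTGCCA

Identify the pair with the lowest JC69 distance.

Y and Z

X–Y: 6/19 differ, p = 0.316, d = 0.410.
X–Z: 7/19 differ, p = 0.368, d = 0.507.
Y–Z: 4/19 differ, p = 0.211, d = 0.247.
The smallest distance is between Y and Z.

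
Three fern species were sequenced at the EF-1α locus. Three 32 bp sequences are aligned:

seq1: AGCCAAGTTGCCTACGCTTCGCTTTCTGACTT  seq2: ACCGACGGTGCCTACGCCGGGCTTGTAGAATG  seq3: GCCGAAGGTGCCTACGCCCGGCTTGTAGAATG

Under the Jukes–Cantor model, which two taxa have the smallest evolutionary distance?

seq2 and seq3

seq1–seq2: 12/32 differ, p = 0.375, d = 0.520.
seq1–seq3: 12/32 differ, p = 0.375, d = 0.520.
seq2–seq3: 3/32 differ, p = 0.094, d = 0.100.
The smallest distance is between seq2 and seq3.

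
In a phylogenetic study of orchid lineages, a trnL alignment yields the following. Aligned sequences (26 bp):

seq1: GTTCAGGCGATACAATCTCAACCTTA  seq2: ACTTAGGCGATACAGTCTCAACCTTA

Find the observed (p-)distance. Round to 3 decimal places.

0.154

The sequences differ at 4 of 26 positions (sites 1, 2, 4, 15).
p = 4/26 = 0.153846… ≈ 0.154 (to 3 d.p.).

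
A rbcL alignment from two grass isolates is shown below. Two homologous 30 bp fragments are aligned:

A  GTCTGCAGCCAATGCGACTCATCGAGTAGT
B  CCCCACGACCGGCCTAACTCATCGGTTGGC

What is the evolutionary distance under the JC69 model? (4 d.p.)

The sequences differ at 16 of 30 sites, so p = 16/30 ≈ 0.533333.
d = −(3/4) ln(1 − 4p/3) = −0.75 ln(1 − 0.711111) = −0.75 ln(0.288889)
  = −0.75 × (-1.241713) = 0.931285 substitutions/site.

0.9313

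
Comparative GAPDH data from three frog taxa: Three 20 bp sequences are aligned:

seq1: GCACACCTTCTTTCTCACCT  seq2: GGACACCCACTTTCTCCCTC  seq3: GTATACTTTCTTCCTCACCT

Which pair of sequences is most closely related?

seq1 and seq3

seq1–seq2: 6/20 differ, p = 0.300, d = 0.383.
seq1–seq3: 4/20 differ, p = 0.200, d = 0.233.
seq2–seq3: 9/20 differ, p = 0.450, d = 0.687.
The smallest distance is between seq1 and seq3.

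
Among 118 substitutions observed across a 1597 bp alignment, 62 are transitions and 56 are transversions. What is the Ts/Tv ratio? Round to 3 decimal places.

1.107

R = 62/56 = 1.107142… ≈ 1.107 (to 3 d.p.).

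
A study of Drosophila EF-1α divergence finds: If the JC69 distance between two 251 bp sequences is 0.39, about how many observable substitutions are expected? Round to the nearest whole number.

Invert JC69: p = (3/4)(1 − e^(−4d/3)) = 0.75 × (1 − e^(-0.52)) = 0.75 × (1 − 0.594521) = 0.304109.
Expected differing sites = pL ≈ 0.304109 × 251 = 76.331359 ≈ 76.

76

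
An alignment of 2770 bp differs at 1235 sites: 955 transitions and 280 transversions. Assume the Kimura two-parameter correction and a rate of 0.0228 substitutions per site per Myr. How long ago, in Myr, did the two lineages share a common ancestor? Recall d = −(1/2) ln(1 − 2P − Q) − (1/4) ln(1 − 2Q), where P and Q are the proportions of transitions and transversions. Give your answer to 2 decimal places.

18.38

P = 955/2770 ≈ 0.344765 and Q = 280/2770 ≈ 0.101083.
Under the Kimura two-parameter model, d = −½ ln(1 − 2P − Q) − ¼ ln(1 − 2Q).
1 − 2P − Q = 0.209387, giving −½ ln(0.209387) = 0.781786.
1 − 2Q = 0.797834, giving −¼ ln(0.797834) = 0.056464.
d = 0.781786 + 0.056464 = 0.838250.
Under a molecular clock d = 2μt, so t = d/(2μ) = 0.838250 / (2 × 0.0228) = 18.38 Myr.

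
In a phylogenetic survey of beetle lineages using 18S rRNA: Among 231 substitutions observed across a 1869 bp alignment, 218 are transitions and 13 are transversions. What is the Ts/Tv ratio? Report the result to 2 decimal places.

16.77

R = 218/13 = 16.769230… ≈ 16.77 (to 2 d.p.).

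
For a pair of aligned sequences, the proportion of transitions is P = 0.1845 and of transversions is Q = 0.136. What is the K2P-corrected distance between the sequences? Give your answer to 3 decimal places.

Under the Kimura two-parameter model, d = −½ ln(1 − 2P − Q) − ¼ ln(1 − 2Q).
1 − 2P − Q = 0.495, giving −½ ln(0.495) = 0.351599.
1 − 2Q = 0.728, giving −¼ ln(0.728) = 0.079364.
d = 0.351599 + 0.079364 = 0.430963.

0.431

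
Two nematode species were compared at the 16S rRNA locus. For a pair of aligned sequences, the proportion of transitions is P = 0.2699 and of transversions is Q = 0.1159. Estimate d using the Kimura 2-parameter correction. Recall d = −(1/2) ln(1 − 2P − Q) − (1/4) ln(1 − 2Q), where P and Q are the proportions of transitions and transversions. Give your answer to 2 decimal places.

0.60

Under the Kimura two-parameter model, d = −½ ln(1 − 2P − Q) − ¼ ln(1 − 2Q).
1 − 2P − Q = 0.3443, giving −½ ln(0.3443) = 0.533121.
1 − 2Q = 0.7682, giving −¼ ln(0.7682) = 0.065926.
d = 0.533121 + 0.065926 = 0.599047.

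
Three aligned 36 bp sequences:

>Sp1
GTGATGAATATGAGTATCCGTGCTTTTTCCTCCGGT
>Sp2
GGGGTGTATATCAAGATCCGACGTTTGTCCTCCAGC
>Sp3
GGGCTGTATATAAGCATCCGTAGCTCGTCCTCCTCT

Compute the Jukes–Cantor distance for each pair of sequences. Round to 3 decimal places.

Sp1–Sp2: 12/36 sites differ → p ≈ 0.333333, d = −0.75 ln(1 − 0.444444) = 0.440839 ≈ 0.441.
Sp1–Sp3: 12/36 sites differ → p ≈ 0.333333, d = −0.75 ln(1 − 0.444444) = 0.440839 ≈ 0.441.
Sp2–Sp3: 11/36 sites differ → p ≈ 0.305556, d = −0.75 ln(1 − 0.407408) = 0.392437 ≈ 0.392.

d(Sp1,Sp2) = 0.441, d(Sp1,Sp3) = 0.441, d(Sp2,Sp3) = 0.392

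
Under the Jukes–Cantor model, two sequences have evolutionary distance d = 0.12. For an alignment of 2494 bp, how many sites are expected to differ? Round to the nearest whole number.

277

Invert JC69: p = (3/4)(1 − e^(−4d/3)) = 0.75 × (1 − e^(-0.16)) = 0.75 × (1 − 0.852144) = 0.110892.
Expected differing sites = pL ≈ 0.110892 × 2494 = 276.564648 ≈ 277.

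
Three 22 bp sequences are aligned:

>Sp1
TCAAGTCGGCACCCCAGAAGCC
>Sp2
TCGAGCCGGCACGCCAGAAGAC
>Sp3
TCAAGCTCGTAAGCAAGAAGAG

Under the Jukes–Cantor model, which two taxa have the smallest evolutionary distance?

Sp1–Sp2: 4/22 differ, p = 0.182, d = 0.208.
Sp1–Sp3: 9/22 differ, p = 0.409, d = 0.591.
Sp2–Sp3: 7/22 differ, p = 0.318, d = 0.414.
The smallest distance is between Sp1 and Sp2.

Sp1 and Sp2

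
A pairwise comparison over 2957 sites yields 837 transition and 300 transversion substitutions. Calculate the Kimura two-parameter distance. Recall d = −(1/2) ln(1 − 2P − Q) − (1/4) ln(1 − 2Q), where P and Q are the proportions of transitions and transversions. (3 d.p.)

0.607

P = 837/2957 ≈ 0.283057 and Q = 300/2957 ≈ 0.101454.
Under the Kimura two-parameter model, d = −½ ln(1 − 2P − Q) − ¼ ln(1 − 2Q).
1 − 2P − Q = 0.332432, giving −½ ln(0.332432) = 0.550660.
1 − 2Q = 0.797092, giving −¼ ln(0.797092) = 0.056696.
d = 0.550660 + 0.056696 = 0.607356.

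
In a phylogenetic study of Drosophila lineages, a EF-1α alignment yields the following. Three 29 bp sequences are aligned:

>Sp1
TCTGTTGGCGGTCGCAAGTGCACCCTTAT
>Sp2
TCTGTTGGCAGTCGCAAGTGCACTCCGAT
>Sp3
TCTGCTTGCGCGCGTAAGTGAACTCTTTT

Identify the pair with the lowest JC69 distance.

Sp1–Sp2: 4/29 differ, p = 0.138, d = 0.152.
Sp1–Sp3: 8/29 differ, p = 0.276, d = 0.344.
Sp2–Sp3: 10/29 differ, p = 0.345, d = 0.462.
The smallest distance is between Sp1 and Sp2.

Sp1 and Sp2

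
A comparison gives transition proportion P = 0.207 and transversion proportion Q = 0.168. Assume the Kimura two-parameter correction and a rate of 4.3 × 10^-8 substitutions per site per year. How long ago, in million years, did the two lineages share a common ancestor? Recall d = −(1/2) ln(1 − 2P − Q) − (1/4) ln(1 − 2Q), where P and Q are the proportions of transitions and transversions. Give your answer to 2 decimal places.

Under the Kimura two-parameter model, d = −½ ln(1 − 2P − Q) − ¼ ln(1 − 2Q).
1 − 2P − Q = 0.418, giving −½ ln(0.418) = 0.436137.
1 − 2Q = 0.664, giving −¼ ln(0.664) = 0.102368.
d = 0.436137 + 0.102368 = 0.538505.
Under a molecular clock d = 2μt, so t = d/(2μ) = 0.538505 / (2 × 4.3 × 10^-8) = 6.26 million years.

6.26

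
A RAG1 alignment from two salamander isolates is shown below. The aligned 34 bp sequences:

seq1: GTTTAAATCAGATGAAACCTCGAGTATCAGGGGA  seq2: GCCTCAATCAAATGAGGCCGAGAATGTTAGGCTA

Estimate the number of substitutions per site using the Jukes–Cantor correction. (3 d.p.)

The sequences differ at 13 of 34 sites, so p = 13/34 ≈ 0.382353.
d = −(3/4) ln(1 − 4p/3) = −0.75 ln(1 − 0.509804) = −0.75 ln(0.490196)
  = −0.75 × (-0.712950) = 0.534713 substitutions/site.

0.535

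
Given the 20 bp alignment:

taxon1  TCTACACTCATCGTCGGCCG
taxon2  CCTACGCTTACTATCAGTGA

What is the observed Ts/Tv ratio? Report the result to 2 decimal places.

9.00

Transitions are A↔G and C↔T; transversions are all other mismatches.
Transitions: 9. Transversions: 1.
R = 9/1 = 9.00.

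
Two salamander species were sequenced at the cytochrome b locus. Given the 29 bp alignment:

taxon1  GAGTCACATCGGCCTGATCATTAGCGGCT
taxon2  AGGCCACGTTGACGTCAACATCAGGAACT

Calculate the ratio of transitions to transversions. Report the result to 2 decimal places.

2.25

Transitions are A↔G and C↔T; transversions are all other mismatches.
Transitions: 9. Transversions: 4.
R = 9/4 = 2.25.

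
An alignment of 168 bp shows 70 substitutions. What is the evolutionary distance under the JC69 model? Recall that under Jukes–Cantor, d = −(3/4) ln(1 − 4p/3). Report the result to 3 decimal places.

p = 70/168 ≈ 0.416667.
d = −(3/4) ln(1 − 4p/3) = −0.75 ln(1 − 0.555556) = −0.75 ln(0.444444)
  = −0.75 × (-0.810931) = 0.608198 substitutions/site.

0.608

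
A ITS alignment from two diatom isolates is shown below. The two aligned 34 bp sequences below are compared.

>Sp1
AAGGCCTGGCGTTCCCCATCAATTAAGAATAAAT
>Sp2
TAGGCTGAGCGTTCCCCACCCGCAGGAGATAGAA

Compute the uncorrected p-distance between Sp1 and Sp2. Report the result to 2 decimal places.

The sequences differ at 15 of 34 positions.
p = 15/34 = 0.441176… ≈ 0.44 (to 2 d.p.).

0.44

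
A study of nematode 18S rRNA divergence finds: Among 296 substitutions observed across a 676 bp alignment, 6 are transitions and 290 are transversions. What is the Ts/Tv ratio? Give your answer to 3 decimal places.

R = 6/290 = 0.020689… ≈ 0.021 (to 3 d.p.).

0.021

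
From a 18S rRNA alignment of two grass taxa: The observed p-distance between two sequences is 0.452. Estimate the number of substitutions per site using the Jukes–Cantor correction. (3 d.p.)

0.692

d = −(3/4) ln(1 − 4p/3) = −0.75 ln(1 − 0.602667) = −0.75 ln(0.397333)
  = −0.75 × (-0.922981) = 0.692236 substitutions/site.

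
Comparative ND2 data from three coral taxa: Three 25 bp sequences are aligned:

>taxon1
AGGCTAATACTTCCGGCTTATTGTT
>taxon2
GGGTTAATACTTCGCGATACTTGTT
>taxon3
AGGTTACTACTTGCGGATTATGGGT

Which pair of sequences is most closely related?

taxon1–taxon2: 7/25 differ, p = 0.280, d = 0.351.
taxon1–taxon3: 6/25 differ, p = 0.240, d = 0.289.
taxon2–taxon3: 9/25 differ, p = 0.360, d = 0.490.
The smallest distance is between taxon1 and taxon3.

taxon1 and taxon3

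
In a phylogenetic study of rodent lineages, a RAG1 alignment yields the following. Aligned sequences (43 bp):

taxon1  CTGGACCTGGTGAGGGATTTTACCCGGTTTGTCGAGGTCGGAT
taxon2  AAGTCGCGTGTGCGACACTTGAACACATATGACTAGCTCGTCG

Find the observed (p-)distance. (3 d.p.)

0.535

The sequences differ at 23 of 43 positions.
p = 23/43 = 0.534883… ≈ 0.535 (to 3 d.p.).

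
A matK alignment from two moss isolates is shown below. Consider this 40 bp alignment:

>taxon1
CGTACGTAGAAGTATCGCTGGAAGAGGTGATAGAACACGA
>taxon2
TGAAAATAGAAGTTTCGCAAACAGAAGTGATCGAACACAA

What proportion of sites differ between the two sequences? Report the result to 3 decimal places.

0.300

The sequences differ at 12 of 40 positions.
p = 12/40 = 0.300.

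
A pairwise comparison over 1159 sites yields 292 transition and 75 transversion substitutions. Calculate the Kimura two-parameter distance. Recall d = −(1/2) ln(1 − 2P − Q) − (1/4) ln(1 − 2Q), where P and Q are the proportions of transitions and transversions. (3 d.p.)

0.455

P = 292/1159 ≈ 0.251941 and Q = 75/1159 ≈ 0.064711.
Under the Kimura two-parameter model, d = −½ ln(1 − 2P − Q) − ¼ ln(1 − 2Q).
1 − 2P − Q = 0.431407, giving −½ ln(0.431407) = 0.420352.
1 − 2Q = 0.870578, giving −¼ ln(0.870578) = 0.034649.
d = 0.420352 + 0.034649 = 0.455001.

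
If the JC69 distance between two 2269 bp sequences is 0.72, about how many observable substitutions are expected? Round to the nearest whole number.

Invert JC69: p = (3/4)(1 − e^(−4d/3)) = 0.75 × (1 − e^(-0.96)) = 0.75 × (1 − 0.382893) = 0.462830.
Expected differing sites = pL ≈ 0.462830 × 2269 = 1050.16127 ≈ 1050.

1050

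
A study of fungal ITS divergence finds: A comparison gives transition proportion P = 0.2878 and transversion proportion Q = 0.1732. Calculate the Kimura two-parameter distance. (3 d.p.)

Under the Kimura two-parameter model, d = −½ ln(1 − 2P − Q) − ¼ ln(1 − 2Q).
1 − 2P − Q = 0.2512, giving −½ ln(0.2512) = 0.690753.
1 − 2Q = 0.6536, giving −¼ ln(0.6536) = 0.106315.
d = 0.690753 + 0.106315 = 0.797068.

0.797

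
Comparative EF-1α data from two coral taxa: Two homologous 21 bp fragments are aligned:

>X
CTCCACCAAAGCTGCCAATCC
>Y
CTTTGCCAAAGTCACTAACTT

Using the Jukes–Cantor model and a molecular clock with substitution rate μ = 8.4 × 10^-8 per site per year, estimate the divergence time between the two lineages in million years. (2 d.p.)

The sequences differ at 10 of 21 sites (3, 4, 5, 12, 13, 14, 16, 19, 20, 21), so p = 10/21 ≈ 0.47619.
d = −(3/4) ln(1 − 4p/3) = −0.75 ln(1 − 0.63492) = −0.75 ln(0.36508)
  = −0.75 × (-1.007639) = 0.755729 substitutions/site.
Under a molecular clock d = 2μt, so t = d/(2μ) = 0.755729 / (2 × 8.4 × 10^-8) = 4.50 million years.

4.50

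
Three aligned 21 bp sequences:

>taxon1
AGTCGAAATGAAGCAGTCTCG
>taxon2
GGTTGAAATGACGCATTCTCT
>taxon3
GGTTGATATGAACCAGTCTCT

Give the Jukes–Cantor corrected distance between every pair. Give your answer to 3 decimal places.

taxon1–taxon2: 5/21 sites differ → p ≈ 0.238095, d = −0.75 ln(1 − 0.31746) = 0.286451 ≈ 0.286.
taxon1–taxon3: 5/21 sites differ → p ≈ 0.238095, d = −0.75 ln(1 − 0.31746) = 0.286451 ≈ 0.286.
taxon2–taxon3: 4/21 sites differ → p ≈ 0.190476, d = −0.75 ln(1 − 0.253968) = 0.219740 ≈ 0.220.

d(taxon1,taxon2) = 0.286, d(taxon1,taxon3) = 0.286, d(taxon2,taxon3) = 0.220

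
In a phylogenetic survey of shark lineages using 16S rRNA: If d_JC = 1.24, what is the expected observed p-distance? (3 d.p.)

0.606

p = (3/4)(1 − e^(−4d/3)) = 0.75 × (1 − e^(-1.653333)) = 0.75 × (1 − 0.191411) = 0.606442.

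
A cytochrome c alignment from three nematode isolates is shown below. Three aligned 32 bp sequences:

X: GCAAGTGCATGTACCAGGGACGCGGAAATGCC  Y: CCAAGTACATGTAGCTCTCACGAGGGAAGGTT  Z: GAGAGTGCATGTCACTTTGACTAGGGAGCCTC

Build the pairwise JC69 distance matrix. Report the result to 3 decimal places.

d(X,Y) = 0.520, d(X,Z) = 0.657, d(Y,Z) = 0.585

X–Y: 12/32 sites differ → p = 0.375, d = −0.75 ln(1 − 0.5) = 0.519860 ≈ 0.520.
X–Z: 14/32 sites differ → p = 0.4375, d = −0.75 ln(1 − 0.583333) = 0.656601 ≈ 0.657.
Y–Z: 13/32 sites differ → p = 0.40625, d = −0.75 ln(1 − 0.541667) = 0.585119 ≈ 0.585.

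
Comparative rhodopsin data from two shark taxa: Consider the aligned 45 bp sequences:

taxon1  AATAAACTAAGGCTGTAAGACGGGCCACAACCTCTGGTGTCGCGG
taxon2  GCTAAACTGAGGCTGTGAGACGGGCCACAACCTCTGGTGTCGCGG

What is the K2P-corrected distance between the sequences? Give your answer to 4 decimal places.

Of 45 sites, 3 differences are transitions and 1 are transversions, so P = 3/45 ≈ 0.066667 and Q = 1/45 ≈ 0.022222.
Under the Kimura two-parameter model, d = −½ ln(1 − 2P − Q) − ¼ ln(1 − 2Q).
1 − 2P − Q = 0.844444, giving −½ ln(0.844444) = 0.084538.
1 − 2Q = 0.955556, giving −¼ ln(0.955556) = 0.011365.
d = 0.084538 + 0.011365 = 0.095903.

0.0959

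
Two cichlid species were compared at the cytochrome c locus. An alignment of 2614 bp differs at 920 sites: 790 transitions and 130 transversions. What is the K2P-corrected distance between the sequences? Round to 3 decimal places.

0.557

P = 790/2614 ≈ 0.302219 and Q = 130/2614 ≈ 0.049732.
Under the Kimura two-parameter model, d = −½ ln(1 − 2P − Q) − ¼ ln(1 − 2Q).
1 − 2P − Q = 0.34583, giving −½ ln(0.34583) = 0.530904.
1 − 2Q = 0.900536, giving −¼ ln(0.900536) = 0.026191.
d = 0.530904 + 0.026191 = 0.557095.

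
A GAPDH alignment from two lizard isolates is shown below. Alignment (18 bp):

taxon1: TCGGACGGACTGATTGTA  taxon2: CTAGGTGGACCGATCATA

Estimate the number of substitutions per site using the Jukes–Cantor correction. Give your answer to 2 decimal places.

The sequences differ at 8 of 18 sites (1, 2, 3, 5, 6, 11, 15, 16), so p = 8/18 ≈ 0.444444.
d = −(3/4) ln(1 − 4p/3) = −0.75 ln(1 − 0.592592) = −0.75 ln(0.407408)
  = −0.75 × (-0.897940) = 0.673455 substitutions/site.

0.67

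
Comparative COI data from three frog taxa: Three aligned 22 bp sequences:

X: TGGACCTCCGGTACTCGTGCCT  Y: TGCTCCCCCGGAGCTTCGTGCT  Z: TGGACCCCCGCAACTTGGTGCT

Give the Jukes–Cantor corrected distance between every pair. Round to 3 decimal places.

d(X,Y) = 0.699, d(X,Z) = 0.414, d(Y,Z) = 0.271

X–Y: 10/22 sites differ → p ≈ 0.454545, d = −0.75 ln(1 − 0.60606) = 0.698667 ≈ 0.699.
X–Z: 7/22 sites differ → p ≈ 0.318182, d = −0.75 ln(1 − 0.424243) = 0.414052 ≈ 0.414.
Y–Z: 5/22 sites differ → p ≈ 0.227273, d = −0.75 ln(1 − 0.303031) = 0.270761 ≈ 0.271.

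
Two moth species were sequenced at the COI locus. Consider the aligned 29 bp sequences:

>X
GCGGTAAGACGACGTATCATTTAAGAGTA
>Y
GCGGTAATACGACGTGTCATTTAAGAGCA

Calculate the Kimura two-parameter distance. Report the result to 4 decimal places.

Of 29 sites, 2 differences are transitions and 1 are transversions, so P = 2/29 ≈ 0.068966 and Q = 1/29 ≈ 0.034483.
Under the Kimura two-parameter model, d = −½ ln(1 − 2P − Q) − ¼ ln(1 − 2Q).
1 − 2P − Q = 0.827585, giving −½ ln(0.827585) = 0.094622.
1 − 2Q = 0.931034, giving −¼ ln(0.931034) = 0.017865.
d = 0.094622 + 0.017865 = 0.112487.

0.1125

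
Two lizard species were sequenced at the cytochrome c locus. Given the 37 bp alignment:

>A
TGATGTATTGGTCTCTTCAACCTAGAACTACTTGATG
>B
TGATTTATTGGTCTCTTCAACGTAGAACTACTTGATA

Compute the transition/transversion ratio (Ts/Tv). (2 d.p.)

0.50

Transitions are A↔G and C↔T; transversions are all other mismatches.
Transitions: 1. Transversions: 2.
R = 1/2 = 0.50.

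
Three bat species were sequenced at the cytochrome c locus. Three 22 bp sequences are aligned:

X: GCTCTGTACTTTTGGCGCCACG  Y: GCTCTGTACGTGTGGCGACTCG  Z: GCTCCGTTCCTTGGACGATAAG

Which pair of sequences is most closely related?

X and Y

X–Y: 4/22 differ, p = 0.182, d = 0.208.
X–Z: 8/22 differ, p = 0.364, d = 0.497.
Y–Z: 9/22 differ, p = 0.409, d = 0.591.
The smallest distance is between X and Y.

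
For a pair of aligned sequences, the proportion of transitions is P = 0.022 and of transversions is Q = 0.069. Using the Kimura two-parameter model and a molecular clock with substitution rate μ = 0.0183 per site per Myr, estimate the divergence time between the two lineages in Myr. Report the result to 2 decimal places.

2.65

Under the Kimura two-parameter model, d = −½ ln(1 − 2P − Q) − ¼ ln(1 − 2Q).
1 − 2P − Q = 0.887, giving −½ ln(0.887) = 0.059955.
1 − 2Q = 0.862, giving −¼ ln(0.862) = 0.037125.
d = 0.059955 + 0.037125 = 0.097080.
Under a molecular clock d = 2μt, so t = d/(2μ) = 0.097080 / (2 × 0.0183) = 2.65 Myr.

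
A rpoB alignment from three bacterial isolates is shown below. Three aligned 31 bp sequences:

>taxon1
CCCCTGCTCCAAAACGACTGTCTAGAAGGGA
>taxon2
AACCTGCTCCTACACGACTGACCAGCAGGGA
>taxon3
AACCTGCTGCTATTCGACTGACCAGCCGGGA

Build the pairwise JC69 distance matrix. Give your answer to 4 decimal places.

d(taxon1,taxon2) = 0.2687, d(taxon1,taxon3) = 0.4217, d(taxon2,taxon3) = 0.1416

taxon1–taxon2: 7/31 sites differ → p ≈ 0.225806, d = −0.75 ln(1 − 0.301075) = 0.268659 ≈ 0.2687.
taxon1–taxon3: 10/31 sites differ → p ≈ 0.322581, d = −0.75 ln(1 − 0.430108) = 0.421731 ≈ 0.4217.
taxon2–taxon3: 4/31 sites differ → p ≈ 0.129032, d = −0.75 ln(1 − 0.172043) = 0.141596 ≈ 0.1416.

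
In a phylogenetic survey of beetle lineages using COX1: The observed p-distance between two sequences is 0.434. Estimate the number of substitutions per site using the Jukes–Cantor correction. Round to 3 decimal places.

d = −(3/4) ln(1 − 4p/3) = −0.75 ln(1 − 0.578667) = −0.75 ln(0.421333)
  = −0.75 × (-0.864332) = 0.648249 substitutions/site.

0.648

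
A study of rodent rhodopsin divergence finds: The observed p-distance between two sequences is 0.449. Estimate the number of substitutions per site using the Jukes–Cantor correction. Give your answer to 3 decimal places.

d = −(3/4) ln(1 − 4p/3) = −0.75 ln(1 − 0.598667) = −0.75 ln(0.401333)
  = −0.75 × (-0.912964) = 0.684723 substitutions/site.

0.685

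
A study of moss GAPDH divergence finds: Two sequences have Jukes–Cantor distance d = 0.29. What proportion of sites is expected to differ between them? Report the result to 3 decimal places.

p = (3/4)(1 − e^(−4d/3)) = 0.75 × (1 − e^(-0.386667)) = 0.75 × (1 − 0.679317) = 0.240512.

0.241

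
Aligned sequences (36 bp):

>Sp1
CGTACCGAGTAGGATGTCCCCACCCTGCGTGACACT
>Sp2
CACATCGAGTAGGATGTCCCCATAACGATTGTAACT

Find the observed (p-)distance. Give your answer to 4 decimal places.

0.3056

The sequences differ at 11 of 36 positions.
p = 11/36 = 0.305555… ≈ 0.3056 (to 4 d.p.).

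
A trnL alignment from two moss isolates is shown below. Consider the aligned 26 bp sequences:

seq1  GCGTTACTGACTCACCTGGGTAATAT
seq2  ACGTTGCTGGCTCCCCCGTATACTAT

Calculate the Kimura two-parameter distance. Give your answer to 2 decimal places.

Of 26 sites, 5 differences are transitions and 3 are transversions, so P = 5/26 ≈ 0.192308 and Q = 3/26 ≈ 0.115385.
Under the Kimura two-parameter model, d = −½ ln(1 − 2P − Q) − ¼ ln(1 − 2Q).
1 − 2P − Q = 0.499999, giving −½ ln(0.499999) = 0.346575.
1 − 2Q = 0.76923, giving −¼ ln(0.76923) = 0.065591.
d = 0.346575 + 0.065591 = 0.412166.

0.41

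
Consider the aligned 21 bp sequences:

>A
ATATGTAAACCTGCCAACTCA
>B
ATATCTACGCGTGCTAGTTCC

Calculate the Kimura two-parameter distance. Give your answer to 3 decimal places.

0.544

Of 21 sites, 4 differences are transitions and 4 are transversions, so P = 4/21 ≈ 0.190476 and Q = 4/21 ≈ 0.190476.
Under the Kimura two-parameter model, d = −½ ln(1 − 2P − Q) − ¼ ln(1 − 2Q).
1 − 2P − Q = 0.428572, giving −½ ln(0.428572) = 0.423648.
1 − 2Q = 0.619048, giving −¼ ln(0.619048) = 0.119893.
d = 0.423648 + 0.119893 = 0.543541.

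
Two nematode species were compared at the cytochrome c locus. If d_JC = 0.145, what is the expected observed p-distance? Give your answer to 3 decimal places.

0.132

p = (3/4)(1 − e^(−4d/3)) = 0.75 × (1 − e^(-0.193333)) = 0.75 × (1 − 0.824207) = 0.131845.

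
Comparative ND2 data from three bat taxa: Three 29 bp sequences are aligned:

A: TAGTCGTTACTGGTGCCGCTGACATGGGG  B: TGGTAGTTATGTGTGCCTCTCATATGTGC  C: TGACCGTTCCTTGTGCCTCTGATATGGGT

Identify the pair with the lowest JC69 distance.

A and C

A–B: 10/29 differ, p = 0.345, d = 0.462.
A–C: 8/29 differ, p = 0.276, d = 0.344.
B–C: 9/29 differ, p = 0.310, d = 0.401.
The smallest distance is between A and C.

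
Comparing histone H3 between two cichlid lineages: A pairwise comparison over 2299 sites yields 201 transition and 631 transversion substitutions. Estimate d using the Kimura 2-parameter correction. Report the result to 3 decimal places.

0.497

P = 201/2299 ≈ 0.087429 and Q = 631/2299 ≈ 0.274467.
Under the Kimura two-parameter model, d = −½ ln(1 − 2P − Q) − ¼ ln(1 − 2Q).
1 − 2P − Q = 0.550675, giving −½ ln(0.550675) = 0.298305.
1 − 2Q = 0.451066, giving −¼ ln(0.451066) = 0.199035.
d = 0.298305 + 0.199035 = 0.497340.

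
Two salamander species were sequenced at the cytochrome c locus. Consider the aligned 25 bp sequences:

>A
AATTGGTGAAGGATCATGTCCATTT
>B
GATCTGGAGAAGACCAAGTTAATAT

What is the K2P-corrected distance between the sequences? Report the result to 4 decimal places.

Of 25 sites, 7 differences are transitions and 5 are transversions, so P = 7/25 = 0.28 and Q = 5/25 = 0.2.
Under the Kimura two-parameter model, d = −½ ln(1 − 2P − Q) − ¼ ln(1 − 2Q).
1 − 2P − Q = 0.24, giving −½ ln(0.24) = 0.713558.
1 − 2Q = 0.6, giving −¼ ln(0.6) = 0.127706.
d = 0.713558 + 0.127706 = 0.841264.

0.8413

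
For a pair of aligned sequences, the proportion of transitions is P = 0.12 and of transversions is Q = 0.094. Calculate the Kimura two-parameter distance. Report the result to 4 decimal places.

0.2553

Under the Kimura two-parameter model, d = −½ ln(1 − 2P − Q) − ¼ ln(1 − 2Q).
1 − 2P − Q = 0.666, giving −½ ln(0.666) = 0.203233.
1 − 2Q = 0.812, giving −¼ ln(0.812) = 0.052064.
d = 0.203233 + 0.052064 = 0.255297.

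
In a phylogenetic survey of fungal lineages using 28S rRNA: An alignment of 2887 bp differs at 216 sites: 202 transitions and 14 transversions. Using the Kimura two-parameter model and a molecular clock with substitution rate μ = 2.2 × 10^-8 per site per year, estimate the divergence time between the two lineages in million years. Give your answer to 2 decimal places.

P = 202/2887 ≈ 0.069969 and Q = 14/2887 ≈ 0.004849.
Under the Kimura two-parameter model, d = −½ ln(1 − 2P − Q) − ¼ ln(1 − 2Q).
1 − 2P − Q = 0.855213, giving −½ ln(0.855213) = 0.078202.
1 − 2Q = 0.990302, giving −¼ ln(0.990302) = 0.002436.
d = 0.078202 + 0.002436 = 0.080638.
Under a molecular clock d = 2μt, so t = d/(2μ) = 0.080638 / (2 × 2.2 × 10^-8) = 1.83 million years.

1.83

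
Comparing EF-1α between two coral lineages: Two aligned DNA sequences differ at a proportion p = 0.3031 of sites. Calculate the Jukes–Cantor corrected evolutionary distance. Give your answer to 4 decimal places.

0.3883

d = −(3/4) ln(1 − 4p/3) = −0.75 ln(1 − 0.404133) = −0.75 ln(0.595867)
  = −0.75 × (-0.517738) = 0.388304 substitutions/site.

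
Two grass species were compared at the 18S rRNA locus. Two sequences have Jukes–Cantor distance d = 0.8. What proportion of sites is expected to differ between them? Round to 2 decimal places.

0.49

p = (3/4)(1 − e^(−4d/3)) = 0.75 × (1 − e^(-1.066667)) = 0.75 × (1 − 0.344154) = 0.491885.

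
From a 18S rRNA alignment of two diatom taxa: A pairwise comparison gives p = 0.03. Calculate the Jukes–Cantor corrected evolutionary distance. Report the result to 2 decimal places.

d = −(3/4) ln(1 − 4p/3) = −0.75 ln(1 − 0.04) = −0.75 ln(0.96)
  = −0.75 × (-0.040822) = 0.030617 substitutions/site.

0.03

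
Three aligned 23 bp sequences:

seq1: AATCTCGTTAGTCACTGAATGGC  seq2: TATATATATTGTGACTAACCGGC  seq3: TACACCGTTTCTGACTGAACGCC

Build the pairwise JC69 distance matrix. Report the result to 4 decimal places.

seq1–seq2: 10/23 sites differ → p ≈ 0.434783, d = −0.75 ln(1 − 0.579711) = 0.650110 ≈ 0.6501.
seq1–seq3: 9/23 sites differ → p ≈ 0.391304, d = −0.75 ln(1 − 0.521739) = 0.553199 ≈ 0.5532.
seq2–seq3: 9/23 sites differ → p ≈ 0.391304, d = −0.75 ln(1 − 0.521739) = 0.553199 ≈ 0.5532.

d(seq1,seq2) = 0.6501, d(seq1,seq3) = 0.5532, d(seq2,seq3) = 0.5532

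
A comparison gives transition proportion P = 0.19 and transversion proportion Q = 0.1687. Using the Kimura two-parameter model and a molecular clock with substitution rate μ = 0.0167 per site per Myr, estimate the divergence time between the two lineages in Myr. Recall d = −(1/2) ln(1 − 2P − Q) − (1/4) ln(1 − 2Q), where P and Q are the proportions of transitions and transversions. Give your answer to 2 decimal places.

14.99

Under the Kimura two-parameter model, d = −½ ln(1 − 2P − Q) − ¼ ln(1 − 2Q).
1 − 2P − Q = 0.4513, giving −½ ln(0.4513) = 0.397811.
1 − 2Q = 0.6626, giving −¼ ln(0.6626) = 0.102896.
d = 0.397811 + 0.102896 = 0.500707.
Under a molecular clock d = 2μt, so t = d/(2μ) = 0.500707 / (2 × 0.0167) = 14.99 Myr.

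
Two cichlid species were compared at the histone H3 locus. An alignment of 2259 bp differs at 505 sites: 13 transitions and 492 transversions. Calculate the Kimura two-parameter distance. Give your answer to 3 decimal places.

P = 13/2259 ≈ 0.005755 and Q = 492/2259 ≈ 0.217795.
Under the Kimura two-parameter model, d = −½ ln(1 − 2P − Q) − ¼ ln(1 − 2Q).
1 − 2P − Q = 0.770695, giving −½ ln(0.770695) = 0.130231.
1 − 2Q = 0.56441, giving −¼ ln(0.56441) = 0.142994.
d = 0.130231 + 0.142994 = 0.273225.

0.273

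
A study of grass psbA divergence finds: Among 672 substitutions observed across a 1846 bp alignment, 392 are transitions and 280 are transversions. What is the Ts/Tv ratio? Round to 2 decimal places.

1.40

R = 392/280 = 1.40.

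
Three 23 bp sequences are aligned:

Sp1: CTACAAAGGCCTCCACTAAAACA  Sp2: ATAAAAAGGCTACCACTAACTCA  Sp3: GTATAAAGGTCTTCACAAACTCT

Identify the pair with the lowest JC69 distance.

Sp1–Sp2: 6/23 differ, p = 0.261, d = 0.321.
Sp1–Sp3: 8/23 differ, p = 0.348, d = 0.467.
Sp2–Sp3: 8/23 differ, p = 0.348, d = 0.467.
The smallest distance is between Sp1 and Sp2.

Sp1 and Sp2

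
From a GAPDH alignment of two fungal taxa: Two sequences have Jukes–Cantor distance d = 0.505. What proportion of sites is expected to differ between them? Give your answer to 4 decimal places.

p = (3/4)(1 − e^(−4d/3)) = 0.75 × (1 − e^(-0.673333)) = 0.75 × (1 − 0.510006) = 0.367496.

0.3675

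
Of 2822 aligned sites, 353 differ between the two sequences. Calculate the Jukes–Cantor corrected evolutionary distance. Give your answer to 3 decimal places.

p = 353/2822 ≈ 0.125089.
d = −(3/4) ln(1 − 4p/3) = −0.75 ln(1 − 0.166785) = −0.75 ln(0.833215)
  = −0.75 × (-0.182464) = 0.136848 substitutions/site.

0.137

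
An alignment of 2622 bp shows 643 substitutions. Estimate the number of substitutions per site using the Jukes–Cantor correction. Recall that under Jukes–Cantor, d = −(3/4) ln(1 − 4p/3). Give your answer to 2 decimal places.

p = 643/2622 ≈ 0.245233.
d = −(3/4) ln(1 − 4p/3) = −0.75 ln(1 − 0.326977) = −0.75 ln(0.673023)
  = −0.75 × (-0.395976) = 0.296982 substitutions/site.

0.30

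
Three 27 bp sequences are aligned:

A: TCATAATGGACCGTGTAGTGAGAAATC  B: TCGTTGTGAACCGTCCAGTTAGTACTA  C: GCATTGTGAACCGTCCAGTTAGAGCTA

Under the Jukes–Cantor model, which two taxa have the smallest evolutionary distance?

B and C

A–B: 10/27 differ, p = 0.370, d = 0.511.
A–C: 10/27 differ, p = 0.370, d = 0.511.
B–C: 4/27 differ, p = 0.148, d = 0.165.
The smallest distance is between B and C.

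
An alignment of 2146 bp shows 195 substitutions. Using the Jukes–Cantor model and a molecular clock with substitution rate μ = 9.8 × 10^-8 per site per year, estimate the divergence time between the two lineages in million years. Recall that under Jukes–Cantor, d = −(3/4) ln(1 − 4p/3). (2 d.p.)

0.49

p = 195/2146 ≈ 0.090867.
d = −(3/4) ln(1 − 4p/3) = −0.75 ln(1 − 0.121156) = −0.75 ln(0.878844)
  = −0.75 × (-0.129148) = 0.096861 substitutions/site.
Under a molecular clock d = 2μt, so t = d/(2μ) = 0.096861 / (2 × 9.8 × 10^-8) = 0.49 million years.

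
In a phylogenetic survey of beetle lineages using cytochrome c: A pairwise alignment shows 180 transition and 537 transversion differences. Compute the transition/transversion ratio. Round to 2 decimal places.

0.34

R = 180/537 = 0.335195… ≈ 0.34 (to 2 d.p.).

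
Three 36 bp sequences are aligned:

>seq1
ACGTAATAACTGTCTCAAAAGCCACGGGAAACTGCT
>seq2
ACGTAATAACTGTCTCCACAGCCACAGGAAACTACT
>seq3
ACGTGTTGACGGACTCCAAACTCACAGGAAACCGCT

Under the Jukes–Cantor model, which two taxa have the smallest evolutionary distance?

seq1–seq2: 4/36 differ, p = 0.111, d = 0.120.
seq1–seq3: 10/36 differ, p = 0.278, d = 0.347.
seq2–seq3: 10/36 differ, p = 0.278, d = 0.347.
The smallest distance is between seq1 and seq2.

seq1 and seq2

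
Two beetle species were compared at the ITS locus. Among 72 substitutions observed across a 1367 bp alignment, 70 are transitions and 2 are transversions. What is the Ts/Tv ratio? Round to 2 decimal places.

R = 70/2 = 35.00.

35.00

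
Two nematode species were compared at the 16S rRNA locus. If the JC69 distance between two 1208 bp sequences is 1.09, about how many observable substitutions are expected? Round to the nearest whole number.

694

Invert JC69: p = (3/4)(1 − e^(−4d/3)) = 0.75 × (1 − e^(-1.453333)) = 0.75 × (1 − 0.233790) = 0.574658.
Expected differing sites = pL ≈ 0.574658 × 1208 = 694.186864 ≈ 694.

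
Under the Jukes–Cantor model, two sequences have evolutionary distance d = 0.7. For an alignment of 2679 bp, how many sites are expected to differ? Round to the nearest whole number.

Invert JC69: p = (3/4)(1 − e^(−4d/3)) = 0.75 × (1 − e^(-0.933333)) = 0.75 × (1 − 0.393241) = 0.455069.
Expected differing sites = pL ≈ 0.455069 × 2679 = 1219.129851 ≈ 1219.

1219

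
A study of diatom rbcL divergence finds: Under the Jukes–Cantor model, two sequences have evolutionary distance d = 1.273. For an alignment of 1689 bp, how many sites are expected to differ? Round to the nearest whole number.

1035

Invert JC69: p = (3/4)(1 − e^(−4d/3)) = 0.75 × (1 − e^(-1.697333)) = 0.75 × (1 − 0.183171) = 0.612622.
Expected differing sites = pL ≈ 0.612622 × 1689 = 1034.718558 ≈ 1035.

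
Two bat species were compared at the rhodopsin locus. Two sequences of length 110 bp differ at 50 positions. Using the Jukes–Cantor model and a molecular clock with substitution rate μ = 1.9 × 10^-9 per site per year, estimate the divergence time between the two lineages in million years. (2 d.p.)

183.86

p = 50/110 ≈ 0.454545.
d = −(3/4) ln(1 − 4p/3) = −0.75 ln(1 − 0.60606) = −0.75 ln(0.39394)
  = −0.75 × (-0.931557) = 0.698668 substitutions/site.
Under a molecular clock d = 2μt, so t = d/(2μ) = 0.698668 / (2 × 1.9 × 10^-9) = 183.86 million years.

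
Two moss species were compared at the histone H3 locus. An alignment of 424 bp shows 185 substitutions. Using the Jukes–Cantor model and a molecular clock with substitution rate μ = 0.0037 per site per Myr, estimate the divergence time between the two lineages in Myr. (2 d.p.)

p = 185/424 ≈ 0.436321.
d = −(3/4) ln(1 − 4p/3) = −0.75 ln(1 − 0.581761) = −0.75 ln(0.418239)
  = −0.75 × (-0.871702) = 0.653777 substitutions/site.
Under a molecular clock d = 2μt, so t = d/(2μ) = 0.653777 / (2 × 0.0037) = 88.35 Myr.

88.35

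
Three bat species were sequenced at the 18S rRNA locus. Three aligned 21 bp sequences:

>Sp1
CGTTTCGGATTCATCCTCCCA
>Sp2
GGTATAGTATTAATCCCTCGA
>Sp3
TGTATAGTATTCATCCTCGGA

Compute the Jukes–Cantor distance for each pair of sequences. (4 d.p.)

d(Sp1,Sp2) = 0.5319, d(Sp1,Sp3) = 0.3597, d(Sp2,Sp3) = 0.2865

Sp1–Sp2: 8/21 sites differ → p ≈ 0.380952, d = −0.75 ln(1 − 0.507936) = 0.531860 ≈ 0.5319.
Sp1–Sp3: 6/21 sites differ → p ≈ 0.285714, d = −0.75 ln(1 − 0.380952) = 0.359679 ≈ 0.3597.
Sp2–Sp3: 5/21 sites differ → p ≈ 0.238095, d = −0.75 ln(1 − 0.31746) = 0.286451 ≈ 0.2865.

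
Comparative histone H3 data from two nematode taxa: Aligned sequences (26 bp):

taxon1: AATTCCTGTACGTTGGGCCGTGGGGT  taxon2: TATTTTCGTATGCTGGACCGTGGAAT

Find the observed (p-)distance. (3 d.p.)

0.346

The sequences differ at 9 of 26 positions (sites 1, 5, 6, 7, 11, 13, 17, 24, 25).
p = 9/26 = 0.346153… ≈ 0.346 (to 3 d.p.).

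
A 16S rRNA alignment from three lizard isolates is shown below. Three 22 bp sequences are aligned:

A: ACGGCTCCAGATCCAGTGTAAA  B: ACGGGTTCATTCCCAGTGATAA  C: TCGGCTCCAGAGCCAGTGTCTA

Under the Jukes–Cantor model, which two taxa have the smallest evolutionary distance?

A and C

A–B: 7/22 differ, p = 0.318, d = 0.414.
A–C: 4/22 differ, p = 0.182, d = 0.208.
B–C: 9/22 differ, p = 0.409, d = 0.591.
The smallest distance is between A and C.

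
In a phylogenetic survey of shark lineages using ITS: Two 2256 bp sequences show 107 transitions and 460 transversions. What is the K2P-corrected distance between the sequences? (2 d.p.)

P = 107/2256 ≈ 0.047429 and Q = 460/2256 ≈ 0.203901.
Under the Kimura two-parameter model, d = −½ ln(1 − 2P − Q) − ¼ ln(1 − 2Q).
1 − 2P − Q = 0.701241, giving −½ ln(0.701241) = 0.177452.
1 − 2Q = 0.592198, giving −¼ ln(0.592198) = 0.130979.
d = 0.177452 + 0.130979 = 0.308431.

0.31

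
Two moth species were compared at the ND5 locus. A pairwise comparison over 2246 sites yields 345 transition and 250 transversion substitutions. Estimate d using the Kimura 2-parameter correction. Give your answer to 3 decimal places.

0.334

P = 345/2246 ≈ 0.153606 and Q = 250/2246 ≈ 0.111309.
Under the Kimura two-parameter model, d = −½ ln(1 − 2P − Q) − ¼ ln(1 − 2Q).
1 − 2P − Q = 0.581479, giving −½ ln(0.581479) = 0.271090.
1 − 2Q = 0.777382, giving −¼ ln(0.777382) = 0.062956.
d = 0.271090 + 0.062956 = 0.334046.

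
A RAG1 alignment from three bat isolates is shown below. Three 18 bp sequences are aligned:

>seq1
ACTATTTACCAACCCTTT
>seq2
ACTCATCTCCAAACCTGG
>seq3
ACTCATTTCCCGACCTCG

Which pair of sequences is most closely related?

seq1–seq2: 7/18 differ, p = 0.389, d = 0.548.
seq1–seq3: 8/18 differ, p = 0.444, d = 0.673.
seq2–seq3: 4/18 differ, p = 0.222, d = 0.264.
The smallest distance is between seq2 and seq3.

seq2 and seq3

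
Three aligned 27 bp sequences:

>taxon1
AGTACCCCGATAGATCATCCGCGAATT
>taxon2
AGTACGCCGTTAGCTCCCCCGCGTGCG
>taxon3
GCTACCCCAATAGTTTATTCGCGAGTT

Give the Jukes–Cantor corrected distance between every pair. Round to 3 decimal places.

taxon1–taxon2: 9/27 sites differ → p ≈ 0.333333, d = −0.75 ln(1 − 0.444444) = 0.440839 ≈ 0.441.
taxon1–taxon3: 7/27 sites differ → p ≈ 0.259259, d = −0.75 ln(1 − 0.345679) = 0.318118 ≈ 0.318.
taxon2–taxon3: 13/27 sites differ → p ≈ 0.481481, d = −0.75 ln(1 − 0.641975) = 0.770364 ≈ 0.770.

d(taxon1,taxon2) = 0.441, d(taxon1,taxon3) = 0.318, d(taxon2,taxon3) = 0.770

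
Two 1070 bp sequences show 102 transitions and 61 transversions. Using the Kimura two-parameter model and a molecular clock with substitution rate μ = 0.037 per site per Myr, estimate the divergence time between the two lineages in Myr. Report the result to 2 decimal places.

2.33

P = 102/1070 ≈ 0.095327 and Q = 61/1070 ≈ 0.057009.
Under the Kimura two-parameter model, d = −½ ln(1 − 2P − Q) − ¼ ln(1 − 2Q).
1 − 2P − Q = 0.752337, giving −½ ln(0.752337) = 0.142285.
1 − 2Q = 0.885982, giving −¼ ln(0.885982) = 0.030265.
d = 0.142285 + 0.030265 = 0.172550.
Under a molecular clock d = 2μt, so t = d/(2μ) = 0.172550 / (2 × 0.037) = 2.33 Myr.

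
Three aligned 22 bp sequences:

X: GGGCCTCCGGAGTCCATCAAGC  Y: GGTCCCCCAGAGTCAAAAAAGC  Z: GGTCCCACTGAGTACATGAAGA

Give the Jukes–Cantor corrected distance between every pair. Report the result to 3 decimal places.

d(X,Y) = 0.339, d(X,Z) = 0.414, d(Y,Z) = 0.414

X–Y: 6/22 sites differ → p ≈ 0.272727, d = −0.75 ln(1 − 0.363636) = 0.338988 ≈ 0.339.
X–Z: 7/22 sites differ → p ≈ 0.318182, d = −0.75 ln(1 − 0.424243) = 0.414052 ≈ 0.414.
Y–Z: 7/22 sites differ → p ≈ 0.318182, d = −0.75 ln(1 − 0.424243) = 0.414052 ≈ 0.414.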